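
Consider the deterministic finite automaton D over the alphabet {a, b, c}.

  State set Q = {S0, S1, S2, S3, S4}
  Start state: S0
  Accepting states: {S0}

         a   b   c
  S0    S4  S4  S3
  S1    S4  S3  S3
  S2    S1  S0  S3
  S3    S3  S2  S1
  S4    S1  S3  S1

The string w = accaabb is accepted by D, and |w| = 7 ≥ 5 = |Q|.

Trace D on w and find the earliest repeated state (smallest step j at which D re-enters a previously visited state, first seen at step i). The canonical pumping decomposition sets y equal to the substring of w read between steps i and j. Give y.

a

Run of D on w = a c c a a b b:
  step 0: S0  (start)
  step 1: S4  (read a: S0→S4)
  step 2: S1  (read c: S4→S1)
  step 3: S3  (read c: S1→S3)
  step 4: S3  (read a: S3→S3)   ← first repeat (S3 seen earlier)
  step 5: S3  (read a: S3→S3)
  step 6: S2  (read b: S3→S2)
  step 7: S0  (read b: S2→S0)

So i = 3, j = 4, giving x = w[0:3] = acc, y = w[3:4] = a, z = w[4:7] = abb.
Check: |xy| = 4 ≤ 5 and |y| = 1 ≥ 1. Reading y takes D from S3 back to S3, so every xyⁱz is accepted.
With |Q| = 5, pigeonhole forces a state repeat no later than step 5; the substring read between the first and second visits to that state can be pumped.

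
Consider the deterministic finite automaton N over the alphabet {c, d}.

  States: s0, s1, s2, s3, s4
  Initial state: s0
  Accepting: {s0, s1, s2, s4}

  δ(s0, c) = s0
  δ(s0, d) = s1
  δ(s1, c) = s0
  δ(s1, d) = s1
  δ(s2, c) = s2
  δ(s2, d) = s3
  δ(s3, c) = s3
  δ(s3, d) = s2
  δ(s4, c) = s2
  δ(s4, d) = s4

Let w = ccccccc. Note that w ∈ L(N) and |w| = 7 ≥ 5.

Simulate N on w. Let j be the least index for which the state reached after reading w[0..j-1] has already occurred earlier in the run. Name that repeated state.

s0

Run of N on w = c c c c c c c:
  step 0: s0  (start)
  step 1: s0  (read c: s0→s0)   ← first repeat (s0 seen earlier)
  step 2: s0  (read c: s0→s0)
  step 3: s0  (read c: s0→s0)
  step 4: s0  (read c: s0→s0)
  step 5: s0  (read c: s0→s0)
  step 6: s0  (read c: s0→s0)
  step 7: s0  (read c: s0→s0)

The earliest repeat is at step j = 1: N is in s0, which it already visited at step i = 0.
The DFA has 5 states, so the proof of the pumping lemma guarantees a repeated state among the first 5+1 visited; the segment between the two visits is the pumpable y.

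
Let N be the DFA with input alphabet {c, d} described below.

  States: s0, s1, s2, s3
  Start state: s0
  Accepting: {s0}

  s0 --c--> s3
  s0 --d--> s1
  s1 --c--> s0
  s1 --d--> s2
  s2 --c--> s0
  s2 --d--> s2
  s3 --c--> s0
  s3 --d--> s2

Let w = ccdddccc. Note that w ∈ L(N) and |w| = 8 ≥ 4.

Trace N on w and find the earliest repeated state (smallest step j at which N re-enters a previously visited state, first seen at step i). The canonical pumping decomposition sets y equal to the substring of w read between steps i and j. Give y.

State sequence: s0 -c-> s3 -c-> s0 -d-> s1 -d-> s2 -d-> s2 -c-> s0 -c-> s3 -c-> s0
First repeat at step 2: s0 was already visited.

So i = 0, j = 2, giving x = w[0:0] = ε, y = w[0:2] = cc, z = w[2:8] = dddccc.
Check: |xy| = 2 ≤ 4 and |y| = 2 ≥ 1. Reading y takes N from s0 back to s0, so every xyⁱz is accepted.
Since N has 4 states, any run of length ≥ 4 visits 4+1 states, so by pigeonhole some state repeats within the first 4 steps — that repeat gives the pumpable loop.

cc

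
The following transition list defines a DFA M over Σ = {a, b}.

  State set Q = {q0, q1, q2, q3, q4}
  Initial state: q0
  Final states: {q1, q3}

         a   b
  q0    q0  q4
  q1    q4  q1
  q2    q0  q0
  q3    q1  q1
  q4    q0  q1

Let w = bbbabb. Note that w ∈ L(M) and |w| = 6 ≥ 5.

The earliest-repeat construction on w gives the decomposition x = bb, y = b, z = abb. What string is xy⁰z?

bbabb

xy⁰z = xz = bb·abb = bbabb.
Reading y = b takes M from q1 back to q1, so after x the machine is still in q1, and z then leads to the accepting state q1. Hence bbabb ∈ L(M).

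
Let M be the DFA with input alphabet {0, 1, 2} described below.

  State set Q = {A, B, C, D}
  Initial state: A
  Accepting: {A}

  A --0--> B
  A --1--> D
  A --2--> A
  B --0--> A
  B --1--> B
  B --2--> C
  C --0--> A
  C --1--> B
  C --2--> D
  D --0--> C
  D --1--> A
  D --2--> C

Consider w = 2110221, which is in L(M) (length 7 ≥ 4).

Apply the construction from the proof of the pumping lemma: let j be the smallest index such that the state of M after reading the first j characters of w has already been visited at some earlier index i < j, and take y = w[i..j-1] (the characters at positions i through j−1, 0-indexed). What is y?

2

State sequence: A -2-> A -1-> D -1-> A -0-> B -2-> C -2-> D -1-> A
First repeat at step 1: A was already visited.

So i = 0, j = 1, giving x = w[0:0] = ε, y = w[0:1] = 2, z = w[1:7] = 110221.
Check: |xy| = 1 ≤ 4 and |y| = 1 ≥ 1. Reading y takes M from A back to A, so every xyⁱz is accepted.
Since M has 4 states, any run of length ≥ 4 visits 4+1 states, so by pigeonhole some state repeats within the first 4 steps — that repeat gives the pumpable loop.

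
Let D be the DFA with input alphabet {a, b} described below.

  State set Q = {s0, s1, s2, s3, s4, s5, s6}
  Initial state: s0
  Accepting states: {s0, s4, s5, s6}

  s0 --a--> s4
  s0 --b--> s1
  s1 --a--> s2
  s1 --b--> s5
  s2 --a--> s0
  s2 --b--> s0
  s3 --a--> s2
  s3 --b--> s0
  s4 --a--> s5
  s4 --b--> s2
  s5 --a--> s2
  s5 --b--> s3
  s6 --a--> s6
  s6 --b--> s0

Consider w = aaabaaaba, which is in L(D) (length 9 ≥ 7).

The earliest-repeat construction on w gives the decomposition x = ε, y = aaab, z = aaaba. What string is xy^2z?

aaabaaabaaaba

xy^2z = ε·aaab·aaab·aaaba = aaabaaabaaaba.
Reading y = aaab takes D from s0 back to s0, so after x·y·y the machine is still in s0, and z then leads to the accepting state s4. Hence aaabaaabaaaba ∈ L(D).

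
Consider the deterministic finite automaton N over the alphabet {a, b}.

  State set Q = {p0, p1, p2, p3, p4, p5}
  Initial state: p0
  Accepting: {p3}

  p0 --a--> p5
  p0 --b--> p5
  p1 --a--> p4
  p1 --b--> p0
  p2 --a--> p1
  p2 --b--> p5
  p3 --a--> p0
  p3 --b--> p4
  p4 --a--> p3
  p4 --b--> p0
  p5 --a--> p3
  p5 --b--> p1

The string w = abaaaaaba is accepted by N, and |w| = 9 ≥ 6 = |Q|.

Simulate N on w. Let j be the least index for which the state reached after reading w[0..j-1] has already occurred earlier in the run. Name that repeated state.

Run of N on w = a b a a a a a b a:
  step 0: p0  (start)
  step 1: p5  (read a: p0→p5)
  step 2: p1  (read b: p5→p1)
  step 3: p4  (read a: p1→p4)
  step 4: p3  (read a: p4→p3)
  step 5: p0  (read a: p3→p0)   ← first repeat (p0 seen earlier)
  step 6: p5  (read a: p0→p5)
  step 7: p3  (read a: p5→p3)
  step 8: p4  (read b: p3→p4)
  step 9: p3  (read a: p4→p3)

The earliest repeat is at step j = 5: N is in p0, which it already visited at step i = 0.
Pumping length from the standard proof: p = 6 (the number of states). The repeated state found above gives |xy| = j ≤ 6 and |y| = j − i ≥ 1.

p0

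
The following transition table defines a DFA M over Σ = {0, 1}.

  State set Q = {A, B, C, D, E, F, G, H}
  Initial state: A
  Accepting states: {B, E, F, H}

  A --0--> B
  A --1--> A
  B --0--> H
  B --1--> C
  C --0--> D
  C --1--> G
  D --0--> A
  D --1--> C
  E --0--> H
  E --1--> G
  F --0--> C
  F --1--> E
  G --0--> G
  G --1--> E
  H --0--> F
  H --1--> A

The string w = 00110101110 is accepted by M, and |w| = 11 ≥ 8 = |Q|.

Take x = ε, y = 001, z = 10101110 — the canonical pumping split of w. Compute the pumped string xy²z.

xy^2z = ε·001·001·10101110 = 00100110101110.
Reading y = 001 takes M from A back to A, so after x·y·y the machine is still in A, and z then leads to the accepting state H. Hence 00100110101110 ∈ L(M).

00100110101110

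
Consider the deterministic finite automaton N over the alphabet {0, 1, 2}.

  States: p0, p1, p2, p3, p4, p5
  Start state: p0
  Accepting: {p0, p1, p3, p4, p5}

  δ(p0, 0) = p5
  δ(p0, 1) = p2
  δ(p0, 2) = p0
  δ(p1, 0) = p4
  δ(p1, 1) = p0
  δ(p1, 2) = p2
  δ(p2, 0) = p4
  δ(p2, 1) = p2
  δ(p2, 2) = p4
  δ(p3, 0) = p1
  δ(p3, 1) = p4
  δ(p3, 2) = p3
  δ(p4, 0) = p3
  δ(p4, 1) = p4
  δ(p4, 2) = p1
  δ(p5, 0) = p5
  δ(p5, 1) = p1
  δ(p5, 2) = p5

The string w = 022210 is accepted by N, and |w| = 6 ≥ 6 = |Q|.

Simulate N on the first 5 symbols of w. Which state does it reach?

Run of N on the first 5 characters of w = 0 2 2 2 1:
  step 0: p0  (start)
  step 1: p5  (read 0: p0→p5)
  step 2: p5  (read 2: p5→p5)
  step 3: p5  (read 2: p5→p5)
  step 4: p5  (read 2: p5→p5)
  step 5: p1  (read 1: p5→p1)

After reading 5 characters, N is in state p1.

p1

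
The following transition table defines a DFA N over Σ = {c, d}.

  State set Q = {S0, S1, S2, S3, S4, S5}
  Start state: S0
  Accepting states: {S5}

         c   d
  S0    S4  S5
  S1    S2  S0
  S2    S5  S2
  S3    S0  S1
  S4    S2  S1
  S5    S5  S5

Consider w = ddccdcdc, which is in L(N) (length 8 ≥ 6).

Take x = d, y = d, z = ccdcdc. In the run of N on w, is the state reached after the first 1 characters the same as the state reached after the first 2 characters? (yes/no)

State sequence: S0 -d-> S5 -d-> S5

After x (step 1): S5. After xy (step 2): S5.
They match, so y = d drives N around a cycle from S5 back to itself; pumping y any number of times keeps N in S5 before reading z, and xyⁱz ∈ L(N) for every i ≥ 0.

yes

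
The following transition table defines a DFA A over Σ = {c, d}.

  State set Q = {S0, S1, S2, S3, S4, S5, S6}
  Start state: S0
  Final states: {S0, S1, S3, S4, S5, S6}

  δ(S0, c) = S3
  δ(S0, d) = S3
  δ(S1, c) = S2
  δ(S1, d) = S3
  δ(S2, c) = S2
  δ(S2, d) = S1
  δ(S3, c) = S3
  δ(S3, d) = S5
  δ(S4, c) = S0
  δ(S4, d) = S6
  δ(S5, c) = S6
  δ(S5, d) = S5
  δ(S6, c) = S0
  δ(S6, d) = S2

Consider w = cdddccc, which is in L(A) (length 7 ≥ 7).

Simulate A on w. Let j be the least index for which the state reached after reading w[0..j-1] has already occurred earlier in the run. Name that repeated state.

State sequence: S0 -c-> S3 -d-> S5 -d-> S5 -d-> S5 -c-> S6 -c-> S0 -c-> S3
First repeat at step 3: S5 was already visited.

The earliest repeat is at step j = 3: A is in S5, which it already visited at step i = 2.
The DFA has 7 states, so the proof of the pumping lemma guarantees a repeated state among the first 7+1 visited; the segment between the two visits is the pumpable y.

S5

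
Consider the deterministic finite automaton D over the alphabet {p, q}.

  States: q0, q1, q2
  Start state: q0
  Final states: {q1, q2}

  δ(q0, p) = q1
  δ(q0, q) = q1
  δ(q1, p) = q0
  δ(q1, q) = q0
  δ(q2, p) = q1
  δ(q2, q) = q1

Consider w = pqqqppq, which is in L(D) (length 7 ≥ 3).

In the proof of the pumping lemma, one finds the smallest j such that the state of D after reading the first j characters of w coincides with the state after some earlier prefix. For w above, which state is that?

q0

Run of D on w = p q q q p p q:
  step 0: q0  (start)
  step 1: q1  (read p: q0→q1)
  step 2: q0  (read q: q1→q0)   ← first repeat (q0 seen earlier)
  step 3: q1  (read q: q0→q1)
  step 4: q0  (read q: q1→q0)
  step 5: q1  (read p: q0→q1)
  step 6: q0  (read p: q1→q0)
  step 7: q1  (read q: q0→q1)

The earliest repeat is at step j = 2: D is in q0, which it already visited at step i = 0.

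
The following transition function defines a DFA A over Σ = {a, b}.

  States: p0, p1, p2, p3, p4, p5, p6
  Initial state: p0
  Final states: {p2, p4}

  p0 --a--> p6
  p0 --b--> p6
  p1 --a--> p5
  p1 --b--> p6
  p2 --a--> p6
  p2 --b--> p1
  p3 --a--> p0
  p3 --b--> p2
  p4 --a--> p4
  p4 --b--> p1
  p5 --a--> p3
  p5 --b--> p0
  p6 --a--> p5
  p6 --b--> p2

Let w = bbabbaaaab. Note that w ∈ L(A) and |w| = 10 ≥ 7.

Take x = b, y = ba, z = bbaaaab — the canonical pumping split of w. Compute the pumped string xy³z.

xy^3z = b·ba·ba·ba·bbaaaab = bbabababbaaaab.
Reading y = ba takes A from p6 back to p6, so after x·y·y·y the machine is still in p6, and z then leads to the accepting state p2. Hence bbabababbaaaab ∈ L(A).

bbabababbaaaab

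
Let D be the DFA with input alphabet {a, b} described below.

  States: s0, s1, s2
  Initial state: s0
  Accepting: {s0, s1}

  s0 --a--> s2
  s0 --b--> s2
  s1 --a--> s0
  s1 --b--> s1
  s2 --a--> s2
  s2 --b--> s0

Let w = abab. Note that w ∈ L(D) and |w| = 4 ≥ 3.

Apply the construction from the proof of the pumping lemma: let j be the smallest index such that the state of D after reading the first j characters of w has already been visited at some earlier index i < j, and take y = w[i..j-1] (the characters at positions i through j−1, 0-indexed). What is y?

State sequence: s0 -a-> s2 -b-> s0 -a-> s2 -b-> s0
First repeat at step 2: s0 was already visited.

So i = 0, j = 2, giving x = w[0:0] = ε, y = w[0:2] = ab, z = w[2:4] = ab.
Check: |xy| = 2 ≤ 3 and |y| = 2 ≥ 1. Reading y takes D from s0 back to s0, so every xyⁱz is accepted.
The DFA has 3 states, so the proof of the pumping lemma guarantees a repeated state among the first 3+1 visited; the segment between the two visits is the pumpable y.

ab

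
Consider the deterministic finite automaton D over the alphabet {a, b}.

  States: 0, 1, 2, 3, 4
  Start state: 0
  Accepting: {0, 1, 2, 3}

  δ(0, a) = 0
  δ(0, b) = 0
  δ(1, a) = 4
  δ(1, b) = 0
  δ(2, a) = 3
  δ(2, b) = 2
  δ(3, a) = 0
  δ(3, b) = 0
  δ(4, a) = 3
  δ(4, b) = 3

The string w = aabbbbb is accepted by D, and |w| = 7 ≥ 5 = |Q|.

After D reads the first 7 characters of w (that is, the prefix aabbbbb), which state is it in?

State sequence: 0 -a-> 0 -a-> 0 -b-> 0 -b-> 0 -b-> 0 -b-> 0 -b-> 0

After reading 7 characters, D is in state 0.
(This kind of state-tracing is the core of the pumping-lemma construction: with 5 states, pigeonhole forces a repeat within the first 5 steps.)

0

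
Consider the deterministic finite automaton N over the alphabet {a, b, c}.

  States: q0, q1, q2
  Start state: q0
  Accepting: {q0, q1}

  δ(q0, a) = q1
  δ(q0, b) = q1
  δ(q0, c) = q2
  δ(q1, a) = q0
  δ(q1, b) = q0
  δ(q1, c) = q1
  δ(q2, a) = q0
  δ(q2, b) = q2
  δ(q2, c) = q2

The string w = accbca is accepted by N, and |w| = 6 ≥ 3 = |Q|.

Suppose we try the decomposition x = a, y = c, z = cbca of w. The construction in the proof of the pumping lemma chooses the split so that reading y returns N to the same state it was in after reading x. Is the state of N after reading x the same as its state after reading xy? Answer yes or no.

yes

State sequence: q0 -a-> q1 -c-> q1

After x (step 1): q1. After xy (step 2): q1.
They match, so y = c drives N around a cycle from q1 back to itself; pumping y any number of times keeps N in q1 before reading z, and xyⁱz ∈ L(N) for every i ≥ 0.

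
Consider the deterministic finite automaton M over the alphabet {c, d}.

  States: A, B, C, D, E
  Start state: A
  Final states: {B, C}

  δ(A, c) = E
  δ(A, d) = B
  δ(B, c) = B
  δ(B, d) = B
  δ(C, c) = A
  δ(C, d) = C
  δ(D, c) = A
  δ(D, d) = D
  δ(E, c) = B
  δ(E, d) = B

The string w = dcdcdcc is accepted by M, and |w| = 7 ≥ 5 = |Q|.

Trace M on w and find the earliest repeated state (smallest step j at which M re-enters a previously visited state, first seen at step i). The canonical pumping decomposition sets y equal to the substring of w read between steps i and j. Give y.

c

State sequence: A -d-> B -c-> B -d-> B -c-> B -d-> B -c-> B -c-> B
First repeat at step 2: B was already visited.

So i = 1, j = 2, giving x = w[0:1] = d, y = w[1:2] = c, z = w[2:7] = dcdcc.
Check: |xy| = 2 ≤ 5 and |y| = 1 ≥ 1. Reading y takes M from B back to B, so every xyⁱz is accepted.
Since M has 5 states, any run of length ≥ 5 visits 5+1 states, so by pigeonhole some state repeats within the first 5 steps — that repeat gives the pumpable loop.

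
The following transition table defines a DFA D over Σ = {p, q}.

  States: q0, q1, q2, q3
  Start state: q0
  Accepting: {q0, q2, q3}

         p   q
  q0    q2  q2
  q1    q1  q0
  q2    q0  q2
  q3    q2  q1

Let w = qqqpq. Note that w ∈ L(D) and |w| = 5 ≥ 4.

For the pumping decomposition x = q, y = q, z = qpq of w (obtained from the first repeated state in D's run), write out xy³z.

xy^3z = q·q·q·q·qpq = qqqqqpq.
Reading y = q takes D from q2 back to q2, so after x·y·y·y the machine is still in q2, and z then leads to the accepting state q2. Hence qqqqqpq ∈ L(D).

qqqqqpq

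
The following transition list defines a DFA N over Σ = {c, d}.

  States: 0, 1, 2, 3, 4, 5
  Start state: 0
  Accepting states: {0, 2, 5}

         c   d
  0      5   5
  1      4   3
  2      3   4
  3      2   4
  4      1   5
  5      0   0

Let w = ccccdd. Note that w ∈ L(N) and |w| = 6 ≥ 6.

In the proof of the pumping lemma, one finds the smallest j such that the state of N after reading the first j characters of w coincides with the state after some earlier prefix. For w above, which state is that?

0

State sequence: 0 -c-> 5 -c-> 0 -c-> 5 -c-> 0 -d-> 5 -d-> 0
First repeat at step 2: 0 was already visited.

The earliest repeat is at step j = 2: N is in 0, which it already visited at step i = 0.
With |Q| = 6, pigeonhole forces a state repeat no later than step 6; the substring read between the first and second visits to that state can be pumped.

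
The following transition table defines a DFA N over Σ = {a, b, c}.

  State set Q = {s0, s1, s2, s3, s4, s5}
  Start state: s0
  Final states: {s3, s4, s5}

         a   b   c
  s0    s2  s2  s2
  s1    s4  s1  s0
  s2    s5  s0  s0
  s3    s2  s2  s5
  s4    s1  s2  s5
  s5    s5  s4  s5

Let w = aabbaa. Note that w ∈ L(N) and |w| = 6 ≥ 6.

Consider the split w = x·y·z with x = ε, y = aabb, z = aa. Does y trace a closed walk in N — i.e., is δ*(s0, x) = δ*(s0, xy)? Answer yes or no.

Run of N on the first 4 characters of w = a a b b:
  step 0: s0  (start)
  step 1: s2  (read a: s0→s2)
  step 2: s5  (read a: s2→s5)
  step 3: s4  (read b: s5→s4)
  step 4: s2  (read b: s4→s2)

After x (step 0): s0. After xy (step 4): s2.
They differ (s0 ≠ s2), so y is not a cycle from the state after x; this split is not the one the pumping-lemma construction produces, and pumping y need not keep the string in L(N).

no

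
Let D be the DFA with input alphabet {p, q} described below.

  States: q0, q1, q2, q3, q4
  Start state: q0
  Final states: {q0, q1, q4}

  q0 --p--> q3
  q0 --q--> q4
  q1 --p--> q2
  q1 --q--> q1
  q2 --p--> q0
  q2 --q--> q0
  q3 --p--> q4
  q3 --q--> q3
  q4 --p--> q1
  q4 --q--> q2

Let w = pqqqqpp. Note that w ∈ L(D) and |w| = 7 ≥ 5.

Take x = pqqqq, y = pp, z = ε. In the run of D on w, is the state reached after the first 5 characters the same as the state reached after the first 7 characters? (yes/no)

Run of D on the first 7 characters of w = p q q q q p p:
  step 0: q0  (start)
  step 1: q3  (read p: q0→q3)
  step 2: q3  (read q: q3→q3)
  step 3: q3  (read q: q3→q3)
  step 4: q3  (read q: q3→q3)
  step 5: q3  (read q: q3→q3)
  step 6: q4  (read p: q3→q4)
  step 7: q1  (read p: q4→q1)

After x (step 5): q3. After xy (step 7): q1.
They differ (q3 ≠ q1), so y is not a cycle from the state after x; this split is not the one the pumping-lemma construction produces, and pumping y need not keep the string in L(D).

no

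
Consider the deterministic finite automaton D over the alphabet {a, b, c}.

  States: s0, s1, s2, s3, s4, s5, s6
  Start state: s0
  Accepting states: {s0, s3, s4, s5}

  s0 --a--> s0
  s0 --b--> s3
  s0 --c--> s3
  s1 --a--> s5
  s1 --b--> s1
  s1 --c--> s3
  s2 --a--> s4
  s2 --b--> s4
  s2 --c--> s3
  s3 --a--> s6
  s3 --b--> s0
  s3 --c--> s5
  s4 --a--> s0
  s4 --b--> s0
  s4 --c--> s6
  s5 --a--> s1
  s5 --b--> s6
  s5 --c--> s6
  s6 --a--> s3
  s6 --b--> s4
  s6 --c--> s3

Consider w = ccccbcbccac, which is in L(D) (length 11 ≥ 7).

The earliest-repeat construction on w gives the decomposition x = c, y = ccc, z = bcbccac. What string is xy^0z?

cbcbccac

xy⁰z = xz = c·bcbccac = cbcbccac.
Reading y = ccc takes D from s3 back to s3, so after x the machine is still in s3, and z then leads to the accepting state s3. Hence cbcbccac ∈ L(D).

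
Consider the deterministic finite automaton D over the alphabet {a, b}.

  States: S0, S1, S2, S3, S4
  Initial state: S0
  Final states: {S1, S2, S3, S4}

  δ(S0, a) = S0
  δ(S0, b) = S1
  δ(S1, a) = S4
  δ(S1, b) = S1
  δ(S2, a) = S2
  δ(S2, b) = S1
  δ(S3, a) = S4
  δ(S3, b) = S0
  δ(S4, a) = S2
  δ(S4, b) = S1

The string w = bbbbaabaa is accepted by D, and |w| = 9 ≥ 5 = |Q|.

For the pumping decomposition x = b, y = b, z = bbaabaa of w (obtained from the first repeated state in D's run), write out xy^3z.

bbbbbbaabaa

xy^3z = b·b·b·b·bbaabaa = bbbbbbaabaa.
Reading y = b takes D from S1 back to S1, so after x·y·y·y the machine is still in S1, and z then leads to the accepting state S2. Hence bbbbbbaabaa ∈ L(D).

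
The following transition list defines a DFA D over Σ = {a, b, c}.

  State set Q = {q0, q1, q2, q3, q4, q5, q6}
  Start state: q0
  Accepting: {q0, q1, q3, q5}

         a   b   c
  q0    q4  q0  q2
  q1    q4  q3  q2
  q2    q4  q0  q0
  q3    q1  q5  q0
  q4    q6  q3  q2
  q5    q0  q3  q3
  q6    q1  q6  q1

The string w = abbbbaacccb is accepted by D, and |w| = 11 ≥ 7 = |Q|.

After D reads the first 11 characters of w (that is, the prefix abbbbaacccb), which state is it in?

Run of D on the first 11 characters of w = a b b b b a a c c c b:
  step 0: q0  (start)
  step 1: q4  (read a: q0→q4)
  step 2: q3  (read b: q4→q3)
  step 3: q5  (read b: q3→q5)
  step 4: q3  (read b: q5→q3)
  step 5: q5  (read b: q3→q5)
  step 6: q0  (read a: q5→q0)
  step 7: q4  (read a: q0→q4)
  step 8: q2  (read c: q4→q2)
  step 9: q0  (read c: q2→q0)
  step 10: q2  (read c: q0→q2)
  step 11: q0  (read b: q2→q0)

After reading 11 characters, D is in state q0.

q0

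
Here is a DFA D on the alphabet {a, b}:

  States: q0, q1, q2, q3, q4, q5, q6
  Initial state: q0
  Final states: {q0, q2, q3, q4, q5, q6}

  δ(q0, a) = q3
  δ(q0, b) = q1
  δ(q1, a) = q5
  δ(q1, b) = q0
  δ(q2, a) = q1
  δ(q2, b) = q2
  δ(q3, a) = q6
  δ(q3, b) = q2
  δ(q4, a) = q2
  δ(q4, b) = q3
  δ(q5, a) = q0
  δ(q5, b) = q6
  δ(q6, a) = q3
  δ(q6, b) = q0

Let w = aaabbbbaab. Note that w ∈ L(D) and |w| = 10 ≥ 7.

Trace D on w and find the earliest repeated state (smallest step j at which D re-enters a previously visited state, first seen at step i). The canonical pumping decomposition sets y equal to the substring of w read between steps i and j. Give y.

Run of D on w = a a a b b b b a a b:
  step 0: q0  (start)
  step 1: q3  (read a: q0→q3)
  step 2: q6  (read a: q3→q6)
  step 3: q3  (read a: q6→q3)   ← first repeat (q3 seen earlier)
  step 4: q2  (read b: q3→q2)
  step 5: q2  (read b: q2→q2)
  step 6: q2  (read b: q2→q2)
  step 7: q2  (read b: q2→q2)
  step 8: q1  (read a: q2→q1)
  step 9: q5  (read a: q1→q5)
  step 10: q6  (read b: q5→q6)

So i = 1, j = 3, giving x = w[0:1] = a, y = w[1:3] = aa, z = w[3:10] = bbbbaab.
Check: |xy| = 3 ≤ 7 and |y| = 2 ≥ 1. Reading y takes D from q3 back to q3, so every xyⁱz is accepted.
Pumping length from the standard proof: p = 7 (the number of states). The repeated state found above gives |xy| = j ≤ 7 and |y| = j − i ≥ 1.

aa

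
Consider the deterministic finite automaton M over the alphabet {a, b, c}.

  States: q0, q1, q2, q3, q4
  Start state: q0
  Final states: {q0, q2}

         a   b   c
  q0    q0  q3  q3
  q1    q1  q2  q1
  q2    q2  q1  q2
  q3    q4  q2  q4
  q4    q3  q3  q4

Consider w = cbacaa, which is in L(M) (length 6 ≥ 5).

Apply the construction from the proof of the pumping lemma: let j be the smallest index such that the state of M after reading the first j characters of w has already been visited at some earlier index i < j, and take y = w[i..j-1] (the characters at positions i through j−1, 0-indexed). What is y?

a

Run of M on w = c b a c a a:
  step 0: q0  (start)
  step 1: q3  (read c: q0→q3)
  step 2: q2  (read b: q3→q2)
  step 3: q2  (read a: q2→q2)   ← first repeat (q2 seen earlier)
  step 4: q2  (read c: q2→q2)
  step 5: q2  (read a: q2→q2)
  step 6: q2  (read a: q2→q2)

So i = 2, j = 3, giving x = w[0:2] = cb, y = w[2:3] = a, z = w[3:6] = caa.
Check: |xy| = 3 ≤ 5 and |y| = 1 ≥ 1. Reading y takes M from q2 back to q2, so every xyⁱz is accepted.
The DFA has 5 states, so the proof of the pumping lemma guarantees a repeated state among the first 5+1 visited; the segment between the two visits is the pumpable y.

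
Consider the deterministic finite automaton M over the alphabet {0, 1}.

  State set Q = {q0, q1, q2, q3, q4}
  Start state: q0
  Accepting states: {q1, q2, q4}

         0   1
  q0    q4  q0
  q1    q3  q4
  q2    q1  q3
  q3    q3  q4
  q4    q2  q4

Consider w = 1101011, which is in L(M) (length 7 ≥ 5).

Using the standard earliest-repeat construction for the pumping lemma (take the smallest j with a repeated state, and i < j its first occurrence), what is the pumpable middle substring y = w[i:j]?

State sequence: q0 -1-> q0 -1-> q0 -0-> q4 -1-> q4 -0-> q2 -1-> q3 -1-> q4
First repeat at step 1: q0 was already visited.

So i = 0, j = 1, giving x = w[0:0] = ε, y = w[0:1] = 1, z = w[1:7] = 101011.
Check: |xy| = 1 ≤ 5 and |y| = 1 ≥ 1. Reading y takes M from q0 back to q0, so every xyⁱz is accepted.

1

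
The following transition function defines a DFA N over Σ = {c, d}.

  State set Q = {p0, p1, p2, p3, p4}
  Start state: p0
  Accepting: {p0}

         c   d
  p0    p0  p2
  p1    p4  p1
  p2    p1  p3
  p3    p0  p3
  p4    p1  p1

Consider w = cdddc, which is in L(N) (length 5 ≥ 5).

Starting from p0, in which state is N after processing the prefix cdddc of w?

p0

State sequence: p0 -c-> p0 -d-> p2 -d-> p3 -d-> p3 -c-> p0

After reading 5 characters, N is in state p0.
(This kind of state-tracing is the core of the pumping-lemma construction: with 5 states, pigeonhole forces a repeat within the first 5 steps.)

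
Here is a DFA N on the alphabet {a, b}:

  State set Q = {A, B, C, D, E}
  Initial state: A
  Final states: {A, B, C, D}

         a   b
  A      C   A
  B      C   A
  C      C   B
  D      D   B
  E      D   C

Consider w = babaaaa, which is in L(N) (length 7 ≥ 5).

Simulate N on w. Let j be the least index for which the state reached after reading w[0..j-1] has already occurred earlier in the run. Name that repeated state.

A

State sequence: A -b-> A -a-> C -b-> B -a-> C -a-> C -a-> C -a-> C
First repeat at step 1: A was already visited.

The earliest repeat is at step j = 1: N is in A, which it already visited at step i = 0.
Since N has 5 states, any run of length ≥ 5 visits 5+1 states, so by pigeonhole some state repeats within the first 5 steps — that repeat gives the pumpable loop.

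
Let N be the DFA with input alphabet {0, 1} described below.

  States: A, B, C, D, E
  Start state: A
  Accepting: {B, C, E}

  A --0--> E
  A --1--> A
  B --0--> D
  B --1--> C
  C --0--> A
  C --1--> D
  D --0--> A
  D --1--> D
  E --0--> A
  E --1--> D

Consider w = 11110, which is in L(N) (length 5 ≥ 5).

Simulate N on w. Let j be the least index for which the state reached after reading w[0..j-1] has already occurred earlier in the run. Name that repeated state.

A

Run of N on w = 1 1 1 1 0:
  step 0: A  (start)
  step 1: A  (read 1: A→A)   ← first repeat (A seen earlier)
  step 2: A  (read 1: A→A)
  step 3: A  (read 1: A→A)
  step 4: A  (read 1: A→A)
  step 5: E  (read 0: A→E)

The earliest repeat is at step j = 1: N is in A, which it already visited at step i = 0.
Since N has 5 states, any run of length ≥ 5 visits 5+1 states, so by pigeonhole some state repeats within the first 5 steps — that repeat gives the pumpable loop.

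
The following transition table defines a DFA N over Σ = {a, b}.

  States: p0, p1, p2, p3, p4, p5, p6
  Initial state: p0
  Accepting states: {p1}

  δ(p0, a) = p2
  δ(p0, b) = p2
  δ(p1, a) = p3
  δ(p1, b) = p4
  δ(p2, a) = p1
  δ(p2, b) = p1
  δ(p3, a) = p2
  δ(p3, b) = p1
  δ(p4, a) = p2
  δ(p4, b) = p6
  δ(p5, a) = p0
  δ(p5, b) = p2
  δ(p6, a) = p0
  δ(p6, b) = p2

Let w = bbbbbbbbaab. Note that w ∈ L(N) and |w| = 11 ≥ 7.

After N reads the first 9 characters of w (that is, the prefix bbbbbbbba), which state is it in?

p0

State sequence: p0 -b-> p2 -b-> p1 -b-> p4 -b-> p6 -b-> p2 -b-> p1 -b-> p4 -b-> p6 -a-> p0

After reading 9 characters, N is in state p0.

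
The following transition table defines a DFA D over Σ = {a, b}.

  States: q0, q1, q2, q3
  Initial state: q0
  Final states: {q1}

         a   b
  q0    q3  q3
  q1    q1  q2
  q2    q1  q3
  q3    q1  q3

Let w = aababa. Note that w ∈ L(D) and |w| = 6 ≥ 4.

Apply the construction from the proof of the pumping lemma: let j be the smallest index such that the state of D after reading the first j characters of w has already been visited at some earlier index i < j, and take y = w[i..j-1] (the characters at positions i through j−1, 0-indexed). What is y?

State sequence: q0 -a-> q3 -a-> q1 -b-> q2 -a-> q1 -b-> q2 -a-> q1
First repeat at step 4: q1 was already visited.

So i = 2, j = 4, giving x = w[0:2] = aa, y = w[2:4] = ba, z = w[4:6] = ba.
Check: |xy| = 4 ≤ 4 and |y| = 2 ≥ 1. Reading y takes D from q1 back to q1, so every xyⁱz is accepted.

ba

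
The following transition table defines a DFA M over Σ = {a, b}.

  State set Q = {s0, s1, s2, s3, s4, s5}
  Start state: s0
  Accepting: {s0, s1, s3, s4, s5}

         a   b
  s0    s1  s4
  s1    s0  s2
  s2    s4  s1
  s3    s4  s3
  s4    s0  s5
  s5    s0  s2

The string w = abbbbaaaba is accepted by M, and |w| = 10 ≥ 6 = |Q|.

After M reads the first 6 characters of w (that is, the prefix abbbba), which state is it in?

s0

State sequence: s0 -a-> s1 -b-> s2 -b-> s1 -b-> s2 -b-> s1 -a-> s0

After reading 6 characters, M is in state s0.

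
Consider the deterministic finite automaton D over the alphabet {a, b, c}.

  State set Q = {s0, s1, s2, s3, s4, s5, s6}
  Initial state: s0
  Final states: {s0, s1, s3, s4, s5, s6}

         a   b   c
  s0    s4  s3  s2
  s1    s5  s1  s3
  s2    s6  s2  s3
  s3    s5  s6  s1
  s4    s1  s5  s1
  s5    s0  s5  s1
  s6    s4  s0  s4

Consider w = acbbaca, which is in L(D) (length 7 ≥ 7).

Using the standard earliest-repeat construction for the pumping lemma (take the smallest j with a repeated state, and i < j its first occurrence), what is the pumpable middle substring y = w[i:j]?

b

Run of D on w = a c b b a c a:
  step 0: s0  (start)
  step 1: s4  (read a: s0→s4)
  step 2: s1  (read c: s4→s1)
  step 3: s1  (read b: s1→s1)   ← first repeat (s1 seen earlier)
  step 4: s1  (read b: s1→s1)
  step 5: s5  (read a: s1→s5)
  step 6: s1  (read c: s5→s1)
  step 7: s5  (read a: s1→s5)

So i = 2, j = 3, giving x = w[0:2] = ac, y = w[2:3] = b, z = w[3:7] = baca.
Check: |xy| = 3 ≤ 7 and |y| = 1 ≥ 1. Reading y takes D from s1 back to s1, so every xyⁱz is accepted.
With |Q| = 7, pigeonhole forces a state repeat no later than step 7; the substring read between the first and second visits to that state can be pumped.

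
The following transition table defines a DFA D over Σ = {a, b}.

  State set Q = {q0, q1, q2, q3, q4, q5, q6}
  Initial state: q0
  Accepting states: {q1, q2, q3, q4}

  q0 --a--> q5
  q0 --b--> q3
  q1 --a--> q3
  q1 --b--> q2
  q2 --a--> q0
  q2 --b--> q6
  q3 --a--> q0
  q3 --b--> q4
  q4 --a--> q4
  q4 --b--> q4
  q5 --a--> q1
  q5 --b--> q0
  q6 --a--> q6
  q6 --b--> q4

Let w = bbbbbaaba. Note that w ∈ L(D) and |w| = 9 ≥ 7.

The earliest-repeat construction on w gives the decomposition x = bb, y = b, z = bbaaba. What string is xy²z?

bbbbbbaaba

xy^2z = bb·b·b·bbaaba = bbbbbbaaba.
Reading y = b takes D from q4 back to q4, so after x·y·y the machine is still in q4, and z then leads to the accepting state q4. Hence bbbbbbaaba ∈ L(D).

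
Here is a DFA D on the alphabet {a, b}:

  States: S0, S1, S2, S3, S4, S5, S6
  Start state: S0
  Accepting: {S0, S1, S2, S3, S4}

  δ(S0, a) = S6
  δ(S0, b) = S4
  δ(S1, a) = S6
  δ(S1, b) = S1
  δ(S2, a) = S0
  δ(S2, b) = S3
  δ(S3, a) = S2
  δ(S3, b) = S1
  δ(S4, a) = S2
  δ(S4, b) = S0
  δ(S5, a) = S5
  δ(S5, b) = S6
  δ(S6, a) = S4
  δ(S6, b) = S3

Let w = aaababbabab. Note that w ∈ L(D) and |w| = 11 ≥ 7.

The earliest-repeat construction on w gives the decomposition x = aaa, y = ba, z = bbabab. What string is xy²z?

aaabababbabab

xy^2z = aaa·ba·ba·bbabab = aaabababbabab.
Reading y = ba takes D from S2 back to S2, so after x·y·y the machine is still in S2, and z then leads to the accepting state S3. Hence aaabababbabab ∈ L(D).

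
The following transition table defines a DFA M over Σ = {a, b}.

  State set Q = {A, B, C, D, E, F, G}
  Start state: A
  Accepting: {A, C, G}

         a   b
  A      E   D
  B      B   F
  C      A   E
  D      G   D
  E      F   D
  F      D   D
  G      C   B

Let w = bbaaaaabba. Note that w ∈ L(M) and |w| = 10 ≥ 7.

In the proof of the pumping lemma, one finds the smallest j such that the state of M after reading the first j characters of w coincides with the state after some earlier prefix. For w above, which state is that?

D

Run of M on w = b b a a a a a b b a:
  step 0: A  (start)
  step 1: D  (read b: A→D)
  step 2: D  (read b: D→D)   ← first repeat (D seen earlier)
  step 3: G  (read a: D→G)
  step 4: C  (read a: G→C)
  step 5: A  (read a: C→A)
  step 6: E  (read a: A→E)
  step 7: F  (read a: E→F)
  step 8: D  (read b: F→D)
  step 9: D  (read b: D→D)
  step 10: G  (read a: D→G)

The earliest repeat is at step j = 2: M is in D, which it already visited at step i = 1.
With |Q| = 7, pigeonhole forces a state repeat no later than step 7; the substring read between the first and second visits to that state can be pumped.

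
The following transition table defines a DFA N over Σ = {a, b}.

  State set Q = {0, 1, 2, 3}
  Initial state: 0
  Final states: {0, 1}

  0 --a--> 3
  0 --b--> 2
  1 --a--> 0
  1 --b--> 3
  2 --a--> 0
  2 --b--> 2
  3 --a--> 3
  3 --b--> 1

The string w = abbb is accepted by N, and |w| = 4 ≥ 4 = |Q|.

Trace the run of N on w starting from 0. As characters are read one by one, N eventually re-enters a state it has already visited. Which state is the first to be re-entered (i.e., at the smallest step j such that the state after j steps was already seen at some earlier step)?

State sequence: 0 -a-> 3 -b-> 1 -b-> 3 -b-> 1
First repeat at step 3: 3 was already visited.

The earliest repeat is at step j = 3: N is in 3, which it already visited at step i = 1.
Since N has 4 states, any run of length ≥ 4 visits 4+1 states, so by pigeonhole some state repeats within the first 4 steps — that repeat gives the pumpable loop.

3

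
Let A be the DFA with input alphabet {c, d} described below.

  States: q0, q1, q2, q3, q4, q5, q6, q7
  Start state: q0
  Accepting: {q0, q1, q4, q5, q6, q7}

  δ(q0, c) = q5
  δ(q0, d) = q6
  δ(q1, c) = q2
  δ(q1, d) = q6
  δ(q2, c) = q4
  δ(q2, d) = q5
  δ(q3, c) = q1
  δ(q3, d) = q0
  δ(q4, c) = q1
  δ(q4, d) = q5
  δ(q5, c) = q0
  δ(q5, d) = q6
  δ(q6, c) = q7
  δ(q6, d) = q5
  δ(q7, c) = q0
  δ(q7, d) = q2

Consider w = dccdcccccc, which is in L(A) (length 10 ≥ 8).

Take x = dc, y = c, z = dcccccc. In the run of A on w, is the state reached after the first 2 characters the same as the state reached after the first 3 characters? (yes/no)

no

Run of A on the first 3 characters of w = d c c:
  step 0: q0  (start)
  step 1: q6  (read d: q0→q6)
  step 2: q7  (read c: q6→q7)
  step 3: q0  (read c: q7→q0)

After x (step 2): q7. After xy (step 3): q0.
They differ (q7 ≠ q0), so y is not a cycle from the state after x; this split is not the one the pumping-lemma construction produces, and pumping y need not keep the string in L(A).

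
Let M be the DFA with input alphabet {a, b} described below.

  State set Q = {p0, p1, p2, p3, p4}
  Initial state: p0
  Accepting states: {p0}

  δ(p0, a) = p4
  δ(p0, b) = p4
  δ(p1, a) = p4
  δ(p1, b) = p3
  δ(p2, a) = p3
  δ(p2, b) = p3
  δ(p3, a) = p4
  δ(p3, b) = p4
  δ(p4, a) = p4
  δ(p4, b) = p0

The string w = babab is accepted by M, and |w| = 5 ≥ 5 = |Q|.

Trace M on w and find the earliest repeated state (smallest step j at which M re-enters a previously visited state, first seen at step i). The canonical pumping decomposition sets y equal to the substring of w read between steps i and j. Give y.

a

State sequence: p0 -b-> p4 -a-> p4 -b-> p0 -a-> p4 -b-> p0
First repeat at step 2: p4 was already visited.

So i = 1, j = 2, giving x = w[0:1] = b, y = w[1:2] = a, z = w[2:5] = bab.
Check: |xy| = 2 ≤ 5 and |y| = 1 ≥ 1. Reading y takes M from p4 back to p4, so every xyⁱz is accepted.
The DFA has 5 states, so the proof of the pumping lemma guarantees a repeated state among the first 5+1 visited; the segment between the two visits is the pumpable y.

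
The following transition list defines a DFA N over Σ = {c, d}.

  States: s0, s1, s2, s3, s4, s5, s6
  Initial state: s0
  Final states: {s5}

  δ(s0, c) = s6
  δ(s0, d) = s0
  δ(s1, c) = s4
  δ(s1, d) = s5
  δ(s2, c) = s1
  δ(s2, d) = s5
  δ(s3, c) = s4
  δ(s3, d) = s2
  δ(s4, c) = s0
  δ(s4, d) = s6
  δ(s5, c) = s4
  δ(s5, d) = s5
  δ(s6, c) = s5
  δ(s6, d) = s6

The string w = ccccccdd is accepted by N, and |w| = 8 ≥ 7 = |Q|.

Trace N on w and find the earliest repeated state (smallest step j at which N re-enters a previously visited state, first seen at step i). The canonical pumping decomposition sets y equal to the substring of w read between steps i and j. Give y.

Run of N on w = c c c c c c d d:
  step 0: s0  (start)
  step 1: s6  (read c: s0→s6)
  step 2: s5  (read c: s6→s5)
  step 3: s4  (read c: s5→s4)
  step 4: s0  (read c: s4→s0)   ← first repeat (s0 seen earlier)
  step 5: s6  (read c: s0→s6)
  step 6: s5  (read c: s6→s5)
  step 7: s5  (read d: s5→s5)
  step 8: s5  (read d: s5→s5)

So i = 0, j = 4, giving x = w[0:0] = ε, y = w[0:4] = cccc, z = w[4:8] = ccdd.
Check: |xy| = 4 ≤ 7 and |y| = 4 ≥ 1. Reading y takes N from s0 back to s0, so every xyⁱz is accepted.

cccc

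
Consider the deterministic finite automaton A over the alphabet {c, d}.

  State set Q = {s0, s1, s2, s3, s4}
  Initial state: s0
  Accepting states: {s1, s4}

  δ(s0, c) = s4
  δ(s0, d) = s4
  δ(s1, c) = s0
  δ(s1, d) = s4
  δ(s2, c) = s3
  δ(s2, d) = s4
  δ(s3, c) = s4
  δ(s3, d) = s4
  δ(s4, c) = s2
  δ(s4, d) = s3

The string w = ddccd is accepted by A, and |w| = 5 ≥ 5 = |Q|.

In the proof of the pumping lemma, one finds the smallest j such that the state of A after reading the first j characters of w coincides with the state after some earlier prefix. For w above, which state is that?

State sequence: s0 -d-> s4 -d-> s3 -c-> s4 -c-> s2 -d-> s4
First repeat at step 3: s4 was already visited.

The earliest repeat is at step j = 3: A is in s4, which it already visited at step i = 1.
Since A has 5 states, any run of length ≥ 5 visits 5+1 states, so by pigeonhole some state repeats within the first 5 steps — that repeat gives the pumpable loop.

s4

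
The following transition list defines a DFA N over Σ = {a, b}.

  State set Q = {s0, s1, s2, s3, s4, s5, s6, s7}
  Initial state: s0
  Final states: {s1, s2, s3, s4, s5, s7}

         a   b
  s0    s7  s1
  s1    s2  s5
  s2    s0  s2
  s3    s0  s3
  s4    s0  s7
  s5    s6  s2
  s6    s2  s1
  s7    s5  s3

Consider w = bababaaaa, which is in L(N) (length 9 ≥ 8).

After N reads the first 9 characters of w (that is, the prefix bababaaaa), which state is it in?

s5

State sequence: s0 -b-> s1 -a-> s2 -b-> s2 -a-> s0 -b-> s1 -a-> s2 -a-> s0 -a-> s7 -a-> s5

After reading 9 characters, N is in state s5.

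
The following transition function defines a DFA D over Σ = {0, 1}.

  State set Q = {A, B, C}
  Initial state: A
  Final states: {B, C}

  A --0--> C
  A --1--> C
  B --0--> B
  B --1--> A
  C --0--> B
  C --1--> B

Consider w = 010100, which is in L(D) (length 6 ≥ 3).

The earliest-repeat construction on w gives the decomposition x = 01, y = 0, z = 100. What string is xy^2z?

xy^2z = 01·0·0·100 = 0100100.
Reading y = 0 takes D from B back to B, so after x·y·y the machine is still in B, and z then leads to the accepting state B. Hence 0100100 ∈ L(D).

0100100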